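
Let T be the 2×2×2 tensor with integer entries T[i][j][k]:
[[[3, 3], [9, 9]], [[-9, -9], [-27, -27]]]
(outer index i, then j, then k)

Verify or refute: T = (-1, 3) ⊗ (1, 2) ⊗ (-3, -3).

Reconstruct entry (0,1,0) from the claimed factors: Σₗ aₗ[0]bₗ[1]cₗ[0] = (-1)·(2)·(-3) = 6, but T[0,1,0] = 9. The claim is false.

No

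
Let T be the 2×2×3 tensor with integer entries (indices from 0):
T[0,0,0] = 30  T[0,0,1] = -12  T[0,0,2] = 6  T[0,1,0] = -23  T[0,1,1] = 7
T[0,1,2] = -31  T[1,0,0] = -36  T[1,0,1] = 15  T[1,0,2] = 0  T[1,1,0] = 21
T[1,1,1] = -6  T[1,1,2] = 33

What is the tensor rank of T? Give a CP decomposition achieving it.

Lower bound: the mode-2 unfolding of T (rows indexed by j, columns by (i,k) = (0,0), (0,1), (0,2), (1,0), (1,1), (1,2)) is [[30, -12, 6, -36, 15, 0], [-23, 7, -31, 21, -6, 33]].
There the 2×2 minor on rows j ∈ {0, 1}, columns (i,k) ∈ {(0,0), (0,1)} is det [[30, -12], [-23, 7]] = -66 ≠ 0, so this unfolding has rank ≥ 2; CP rank is at least every unfolding rank, so rank(T) ≥ 2. (Unfolding ranks only ever bound the CP rank from below — rank(T) can be strictly larger than all of them — so the matching upper bound has to come from an explicit 2-term decomposition.)
Upper bound — finding two terms. Write S_k = T[:,:,k] for the frontal slices: S₀ = [[30, -23], [-36, 21]], S₁ = [[-12, 7], [15, -6]], S₂ = [[6, -31], [0, 33]].
If T = a₁ ⊗ b₁ ⊗ c₁ + a₂ ⊗ b₂ ⊗ c₂ then each S_k = c₁[k]·a₁b₁ᵀ + c₂[k]·a₂b₂ᵀ. S₀ and S₁ are linearly independent, so a₁b₁ᵀ and a₂b₂ᵀ must span the same plane of matrices: they are the rank-1 matrices of the form x·S₀ + y·S₁.
det(x·S₀ + y·S₁) is −198·x² + 165·xy − 33·y² = (-33)·(3·x − y)(2·x − y), vanishing at (x:y) = (1:3) and (1:2).
M₁ = S₀ + 3·S₁ = [[-6, -2], [9, 3]] = −(2, -3)(3, 1)ᵀ and M₂ = S₀ + 2·S₁ = [[6, -9], [-6, 9]] = 3·(1, -1)(2, -3)ᵀ, so take a₁ = (2, -3), b₁ = (3, 1), a₂ = (1, -1), b₂ = (2, -3).
Each slice is an integer combination of E₁ = a₁b₁ᵀ and E₂ = a₂b₂ᵀ: S₀ = 2·E₁ + 9·E₂, S₁ = −E₁ − 3·E₂, S₂ = −2·E₁ + 9·E₂; reading off coefficients, c₁ = (2, -1, -2) and c₂ = (9, -3, 9).
Hence T = (2, -3) ⊗ (3, 1) ⊗ (2, -1, -2) + (1, -1) ⊗ (2, -3) ⊗ (9, -3, 9), so rank(T) ≤ 2.
These bounds meet, so rank(T) = 2.

rank(T) = 2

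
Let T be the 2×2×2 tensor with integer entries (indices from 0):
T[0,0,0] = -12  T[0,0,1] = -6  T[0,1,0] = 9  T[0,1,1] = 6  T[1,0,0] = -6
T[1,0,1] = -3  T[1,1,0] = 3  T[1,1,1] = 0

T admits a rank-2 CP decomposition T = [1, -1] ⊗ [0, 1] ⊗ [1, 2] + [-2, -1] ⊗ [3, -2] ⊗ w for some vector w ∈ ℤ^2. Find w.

Subtract the known terms from T to get the rank-1 residual R = [-2, -1] ⊗ [3, -2] ⊗ w, so R[i,j,k] = a[i]·b[j]·w[k]. Pick indices with nonzero a[0]·b[0] = (-2)·(3) = -6. Only the fibre through (0,0,·) is needed: R[0,0,:] = T[0,0,:] − Σₗ aₗ[0]bₗ[0]cₗ = [-12, -6] − (1)·(0)·[1, 2] = [-12, -6]. Then w[k] = R[0,0,k] / -6 for each k, giving w = [-12, -6] / -6 = [2, 1].

w = [2, 1]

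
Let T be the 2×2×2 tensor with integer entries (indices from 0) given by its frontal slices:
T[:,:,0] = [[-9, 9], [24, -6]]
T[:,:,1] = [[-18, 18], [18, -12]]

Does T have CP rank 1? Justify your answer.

No

The mode-1 unfolding of T (rows indexed by i, columns by (j,k) = (0,0), (0,1), (1,0), (1,1)) is [[-9, -18, 9, 18], [24, 18, -6, -12]].
There the 2×2 minor on rows i ∈ {0, 1}, columns (j,k) ∈ {(0,0), (0,1)} is det [[-9, -18], [24, 18]] = 270 ≠ 0, so this unfolding has rank ≥ 2; CP rank is at least every unfolding rank, so rank(T) ≥ 2.
In particular rank(T) ≥ 2 > 1, so T is not rank-1.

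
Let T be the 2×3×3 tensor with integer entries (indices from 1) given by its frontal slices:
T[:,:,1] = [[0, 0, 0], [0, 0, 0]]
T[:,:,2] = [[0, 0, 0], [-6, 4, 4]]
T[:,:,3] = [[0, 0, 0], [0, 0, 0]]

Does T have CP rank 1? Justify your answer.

Yes

If T = a (x) b (x) c then every fibre of T is a multiple of the corresponding factor, so read the factors off the fibres through the nonzero entry T[2,1,2] = -6.
The mode-1 fibre T[:,1,2] = [0, -6] gives a = (0, 1) (primitive direction); the mode-2 fibre T[2,:,2] = [-6, 4, 4] gives b = (3, -2, -2); then c[k] = T[2,1,k] / (a[2]·b[1]) = [0, -6, 0] / 3 = (0, -2, 0).
Expanding (0, 1) (x) (3, -2, -2) (x) (0, -2, 0) reproduces all 18 entries of T, so T = (0, 1) (x) (3, -2, -2) (x) (0, -2, 0) and rank(T) ≤ 1.
Equivalently every frontal slice T[:,:,k] is c[k] times the rank-1 matrix (0, 1) (x) (3, -2, -2). So T has rank 1 (it is nonzero).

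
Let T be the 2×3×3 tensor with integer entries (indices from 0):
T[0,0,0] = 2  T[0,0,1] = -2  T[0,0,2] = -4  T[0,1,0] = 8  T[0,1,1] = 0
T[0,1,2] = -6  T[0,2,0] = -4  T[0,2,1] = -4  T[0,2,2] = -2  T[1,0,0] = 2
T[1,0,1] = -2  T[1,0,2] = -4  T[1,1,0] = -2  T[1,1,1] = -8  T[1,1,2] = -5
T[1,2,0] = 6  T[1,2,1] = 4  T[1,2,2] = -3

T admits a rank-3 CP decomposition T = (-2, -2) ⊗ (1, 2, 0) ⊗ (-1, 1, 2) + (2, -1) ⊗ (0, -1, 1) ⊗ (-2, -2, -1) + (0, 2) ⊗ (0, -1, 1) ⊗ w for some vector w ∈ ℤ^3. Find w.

Subtract the known terms from T to get the rank-1 residual R = (0, 2) ⊗ (0, -1, 1) ⊗ w, so R[i,j,k] = a[i]·b[j]·w[k]. Pick indices with nonzero a[1]·b[1] = (2)·(-1) = -2. Only the fibre through (1,1,·) is needed: R[1,1,:] = T[1,1,:] − Σₗ aₗ[1]bₗ[1]cₗ = [-2, -8, -5] − (-2)·(2)·(-1, 1, 2) − (-1)·(-1)·(-2, -2, -1) = [-4, -2, 4]. Then w[k] = R[1,1,k] / -2 for each k, giving w = [-4, -2, 4] / -2 = (2, 1, -2).

w = (2, 1, -2)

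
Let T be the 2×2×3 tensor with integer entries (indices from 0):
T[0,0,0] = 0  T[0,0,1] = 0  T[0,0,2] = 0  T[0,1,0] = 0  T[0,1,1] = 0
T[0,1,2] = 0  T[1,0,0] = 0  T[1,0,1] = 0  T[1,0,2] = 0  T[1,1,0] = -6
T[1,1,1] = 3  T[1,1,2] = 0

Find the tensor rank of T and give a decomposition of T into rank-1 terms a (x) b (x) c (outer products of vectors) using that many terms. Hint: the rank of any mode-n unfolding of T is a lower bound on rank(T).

Lower bound: T ≠ 0 (e.g. T[1,1,0] = -6), so rank(T) ≥ 1.
Upper bound: if T = a (x) b (x) c then every fibre of T is a multiple of the corresponding factor, so read the factors off the fibres through the nonzero entry T[1,1,0] = -6.
The mode-1 fibre T[:,1,0] = [0, -6] gives a = (0, 1) (primitive direction); the mode-2 fibre T[1,:,0] = [0, -6] gives b = (0, 1); then c[k] = T[1,1,k] / (a[1]·b[1]) = [-6, 3, 0] / 1 = (-6, 3, 0).
Expanding (0, 1) (x) (0, 1) (x) (-6, 3, 0) reproduces all 12 entries of T, so T = (0, 1) (x) (0, 1) (x) (-6, 3, 0) and rank(T) ≤ 1.
These bounds meet, so rank(T) = 1.
Check entry T[0,0,2] = 0: (0)·(0)·(0) = 0.

rank(T) = 1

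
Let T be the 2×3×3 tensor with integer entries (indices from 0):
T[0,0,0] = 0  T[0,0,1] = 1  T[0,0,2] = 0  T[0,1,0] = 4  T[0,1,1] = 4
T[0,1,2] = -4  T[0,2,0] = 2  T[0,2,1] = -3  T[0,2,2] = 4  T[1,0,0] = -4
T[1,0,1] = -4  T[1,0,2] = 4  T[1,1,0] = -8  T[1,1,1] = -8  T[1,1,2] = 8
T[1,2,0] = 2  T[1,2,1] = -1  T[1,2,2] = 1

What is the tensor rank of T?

3

Lower bound: in the mode-2 unfolding of T (rows indexed by j, columns by (i,k)) the 3×3 minor on rows j ∈ {0, 1, 2}, columns (i,k) ∈ {(0,0), (0,1), (0,2)} is det [[0, 1, 0], [4, 4, -4], [2, -3, 4]] = -24 ≠ 0, so that unfolding has rank ≥ 3 and hence rank(T) ≥ 3 (CP rank is at least every unfolding rank, though it can be larger).
Upper bound: T is a sum of 3 rank-1 terms, T = [1, -2] (x) [1, 2, 0] (x) [2, 2, -2] + [1, 0] (x) [1, 0, 1] (x) [-2, -1, 2] + [2, 1] (x) [0, 0, 1] (x) [2, -1, 1] (one valid choice — decompositions are not unique — normalised so each a, b is primitive with positive first nonzero entry; check it by expanding all entries), so rank(T) ≤ 3.
These bounds meet, so rank(T) = 3.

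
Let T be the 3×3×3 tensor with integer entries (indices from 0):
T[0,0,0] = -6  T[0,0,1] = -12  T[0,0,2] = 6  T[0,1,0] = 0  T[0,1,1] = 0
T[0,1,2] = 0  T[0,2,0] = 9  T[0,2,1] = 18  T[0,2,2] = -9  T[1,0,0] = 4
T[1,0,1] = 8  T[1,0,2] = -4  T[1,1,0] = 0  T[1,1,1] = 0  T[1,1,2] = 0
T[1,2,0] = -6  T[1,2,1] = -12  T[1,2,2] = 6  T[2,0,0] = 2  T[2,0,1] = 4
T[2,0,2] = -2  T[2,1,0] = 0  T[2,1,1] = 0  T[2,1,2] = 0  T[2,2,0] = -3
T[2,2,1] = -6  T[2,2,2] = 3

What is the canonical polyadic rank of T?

Lower bound: T ≠ 0 (e.g. T[0,0,0] = -6), so rank(T) ≥ 1.
Upper bound: if T = a (x) b (x) c then every fibre of T is a multiple of the corresponding factor, so read the factors off the fibres through the nonzero entry T[0,0,0] = -6.
The mode-1 fibre T[:,0,0] = [-6, 4, 2] gives a = [3, -2, -1] (primitive direction); the mode-2 fibre T[0,:,0] = [-6, 0, 9] gives b = [2, 0, -3]; then c[k] = T[0,0,k] / (a[0]·b[0]) = [-6, -12, 6] / 6 = [-1, -2, 1].
Expanding [3, -2, -1] (x) [2, 0, -3] (x) [-1, -2, 1] reproduces all 27 entries of T, so T = [3, -2, -1] (x) [2, 0, -3] (x) [-1, -2, 1] and rank(T) ≤ 1.
These bounds meet, so rank(T) = 1.

1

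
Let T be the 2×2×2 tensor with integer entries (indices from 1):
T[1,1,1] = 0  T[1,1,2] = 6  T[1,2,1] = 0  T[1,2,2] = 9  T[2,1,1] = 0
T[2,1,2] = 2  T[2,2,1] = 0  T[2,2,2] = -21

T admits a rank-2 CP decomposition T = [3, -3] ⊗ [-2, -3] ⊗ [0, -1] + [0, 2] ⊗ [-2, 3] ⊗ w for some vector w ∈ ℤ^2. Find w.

Subtract the known terms from T to get the rank-1 residual R = [0, 2] ⊗ [-2, 3] ⊗ w, so R[i,j,k] = a[i]·b[j]·w[k]. Pick indices with nonzero a[2]·b[1] = (2)·(-2) = -4. Only the fibre through (2,1,·) is needed: R[2,1,:] = T[2,1,:] − Σₗ aₗ[2]bₗ[1]cₗ = [0, 2] − (-3)·(-2)·[0, -1] = [0, 8]. Then w[k] = R[2,1,k] / -4 for each k, giving w = [0, 8] / -4 = [0, -2].

w = [0, -2]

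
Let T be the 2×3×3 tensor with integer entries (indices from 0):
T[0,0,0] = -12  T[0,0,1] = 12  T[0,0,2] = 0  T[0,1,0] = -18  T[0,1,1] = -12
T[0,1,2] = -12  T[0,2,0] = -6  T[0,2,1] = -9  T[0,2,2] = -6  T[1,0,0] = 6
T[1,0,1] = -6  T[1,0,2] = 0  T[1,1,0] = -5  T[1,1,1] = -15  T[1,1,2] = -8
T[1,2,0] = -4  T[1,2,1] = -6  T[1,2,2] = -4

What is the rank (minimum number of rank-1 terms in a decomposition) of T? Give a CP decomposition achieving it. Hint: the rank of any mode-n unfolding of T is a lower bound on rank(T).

rank(T) = 2

Lower bound: in the mode-3 unfolding of T (rows indexed by k, columns by (i,j)) the 2×2 minor on rows k ∈ {0, 1}, columns (i,j) ∈ {(0,0), (0,1)} is det [[-12, -18], [12, -12]] = 360 ≠ 0, so that unfolding has rank ≥ 2 and hence rank(T) ≥ 2 (CP rank is at least every unfolding rank, though it can be larger).
Upper bound: with S_k = T[:,:,k], the two rank-1 terms a₁b₁ᵀ, a₂b₂ᵀ are the rank-1 members of the pencil x·S₀ + y·S₁.
The 2×2 minor of x·S₀ + y·S₁ on rows {0,1}, columns {0,1} is 168·x² + 84·xy − 252·y² = 84·(2·x + 3·y)(x − y), vanishing at (x:y) = (3:-2) and (1:1).
M₁ = 3·S₀ − 2·S₁ = [[-60, -30, 0], [30, 15, 0]] = (-15)·[2, -1][2, 1, 0]ᵀ and M₂ = S₀ + S₁ = [[0, -30, -15], [0, -20, -10]] = (-5)·[3, 2][0, 2, 1]ᵀ, so take a₁ = [2, -1], b₁ = [2, 1, 0], a₂ = [3, 2], b₂ = [0, 2, 1].
Each slice is an integer combination of E₁ = a₁b₁ᵀ and E₂ = a₂b₂ᵀ: S₀ = −3·E₁ − 2·E₂, S₁ = 3·E₁ − 3·E₂, S₂ = −2·E₂; reading off coefficients, c₁ = [-3, 3, 0] and c₂ = [-2, -3, -2].
Hence T = [2, -1] ⊗ [2, 1, 0] ⊗ [-3, 3, 0] + [3, 2] ⊗ [0, 2, 1] ⊗ [-2, -3, -2], so rank(T) ≤ 2.
These bounds meet, so rank(T) = 2.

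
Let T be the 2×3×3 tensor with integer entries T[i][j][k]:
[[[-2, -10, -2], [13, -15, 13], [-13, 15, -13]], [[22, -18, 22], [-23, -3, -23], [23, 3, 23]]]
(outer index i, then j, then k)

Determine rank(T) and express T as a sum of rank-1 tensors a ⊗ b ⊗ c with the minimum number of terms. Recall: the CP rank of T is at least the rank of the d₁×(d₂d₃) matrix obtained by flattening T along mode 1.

rank(T) = 2

Lower bound: in the mode-2 unfolding of T (rows indexed by j, columns by (i,k)) the 2×2 minor on rows j ∈ {0, 1}, columns (i,k) ∈ {(0,0), (0,1)} is det [[-2, -10], [13, -15]] = 160 ≠ 0, so that unfolding has rank ≥ 2 and hence rank(T) ≥ 2 (CP rank is at least every unfolding rank, though it can be larger).
Upper bound: with S_k = T[:,:,k], the two rank-1 terms a₁b₁ᵀ, a₂b₂ᵀ are the rank-1 members of the pencil x·S₀ + y·S₁.
The 2×2 minor of x·S₀ + y·S₁ on rows {0,1}, columns {0,1} is −240·x² + 800·xy − 240·y² = (-80)·(x − 3·y)(3·x − y), vanishing at (x:y) = (3:1) and (1:3).
M₁ = 3·S₀ + S₁ = [[-16, 24, -24], [48, -72, 72]] = (-8)·(1, -3)(2, -3, 3)ᵀ and M₂ = S₀ + 3·S₁ = [[-32, -32, 32], [-32, -32, 32]] = (-32)·(1, 1)(1, 1, -1)ᵀ, so take a₁ = (1, -3), b₁ = (2, -3, 3), a₂ = (1, 1), b₂ = (1, 1, -1).
Each slice is an integer combination of E₁ = a₁b₁ᵀ and E₂ = a₂b₂ᵀ: S₀ = −3·E₁ + 4·E₂, S₁ = E₁ − 12·E₂, S₂ = −3·E₁ + 4·E₂; reading off coefficients, c₁ = (-3, 1, -3) and c₂ = (4, -12, 4).
Hence T = (1, -3) ⊗ (2, -3, 3) ⊗ (-3, 1, -3) + (1, 1) ⊗ (1, 1, -1) ⊗ (4, -12, 4), so rank(T) ≤ 2.
These bounds meet, so rank(T) = 2.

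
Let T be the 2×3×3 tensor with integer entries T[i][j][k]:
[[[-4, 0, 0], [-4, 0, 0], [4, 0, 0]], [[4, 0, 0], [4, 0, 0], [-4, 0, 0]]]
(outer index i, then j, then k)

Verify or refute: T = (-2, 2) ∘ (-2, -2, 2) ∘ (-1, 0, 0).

Reconstruct entrywise from the claimed factors. For example, T[1,0,2] = 0 and Σₗ aₗ[1]bₗ[0]cₗ[2] = (2)·(-2)·(0) = 0; checking all 18 entries, every one matches. The claim holds.

Yes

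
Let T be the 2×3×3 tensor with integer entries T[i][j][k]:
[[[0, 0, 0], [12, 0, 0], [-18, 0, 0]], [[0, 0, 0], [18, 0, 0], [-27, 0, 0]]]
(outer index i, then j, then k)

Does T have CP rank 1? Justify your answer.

Yes

If T = a (x) b (x) c then every fibre of T is a multiple of the corresponding factor, so read the factors off the fibres through the nonzero entry T[0,1,0] = 12.
The mode-1 fibre T[:,1,0] = [12, 18] gives a = (2, 3) (primitive direction); the mode-2 fibre T[0,:,0] = [0, 12, -18] gives b = (0, 2, -3); then c[k] = T[0,1,k] / (a[0]·b[1]) = [12, 0, 0] / 4 = (3, 0, 0).
Expanding (2, 3) (x) (0, 2, -3) (x) (3, 0, 0) reproduces all 18 entries of T, so T = (2, 3) (x) (0, 2, -3) (x) (3, 0, 0) and rank(T) ≤ 1.
Equivalently every frontal slice T[:,:,k] is c[k] times the rank-1 matrix (2, 3) (x) (0, 2, -3). So T has rank 1 (it is nonzero).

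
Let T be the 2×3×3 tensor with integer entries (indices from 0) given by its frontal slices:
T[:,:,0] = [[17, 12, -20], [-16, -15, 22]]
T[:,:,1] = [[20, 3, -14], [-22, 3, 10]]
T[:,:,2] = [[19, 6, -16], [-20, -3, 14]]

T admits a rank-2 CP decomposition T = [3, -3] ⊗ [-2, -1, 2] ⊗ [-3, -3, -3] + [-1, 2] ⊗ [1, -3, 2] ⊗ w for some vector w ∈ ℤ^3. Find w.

Subtract the known terms from T to get the rank-1 residual R = [-1, 2] ⊗ [1, -3, 2] ⊗ w, so R[i,j,k] = a[i]·b[j]·w[k]. Pick indices with nonzero a[0]·b[0] = (-1)·(1) = -1. Only the fibre through (0,0,·) is needed: R[0,0,:] = T[0,0,:] − Σₗ aₗ[0]bₗ[0]cₗ = [17, 20, 19] − (3)·(-2)·[-3, -3, -3] = [-1, 2, 1]. Then w[k] = R[0,0,k] / -1 for each k, giving w = [-1, 2, 1] / -1 = [1, -2, -1].

w = [1, -2, -1]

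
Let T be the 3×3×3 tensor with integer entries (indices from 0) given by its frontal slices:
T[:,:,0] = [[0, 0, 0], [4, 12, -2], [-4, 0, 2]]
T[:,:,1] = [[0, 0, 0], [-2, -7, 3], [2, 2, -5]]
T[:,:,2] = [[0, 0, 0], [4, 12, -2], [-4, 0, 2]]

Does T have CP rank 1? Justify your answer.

The mode-2 unfolding of T (rows indexed by j, columns by (i,k) = (0,0), (0,1), (0,2), (1,0), (1,1), (1,2), (2,0), (2,1), (2,2)) is [[0, 0, 0, 4, -2, 4, -4, 2, -4], [0, 0, 0, 12, -7, 12, 0, 2, 0], [0, 0, 0, -2, 3, -2, 2, -5, 2]].
There the 3×3 minor on rows j ∈ {0, 1, 2}, columns (i,k) ∈ {(1,0), (1,1), (2,0)} is det [[4, -2, -4], [12, -7, 0], [-2, 3, 2]] = -96 ≠ 0, so this unfolding has rank ≥ 3; CP rank is at least every unfolding rank, so rank(T) ≥ 3.
In particular rank(T) ≥ 3 > 1, so T is not rank-1.

No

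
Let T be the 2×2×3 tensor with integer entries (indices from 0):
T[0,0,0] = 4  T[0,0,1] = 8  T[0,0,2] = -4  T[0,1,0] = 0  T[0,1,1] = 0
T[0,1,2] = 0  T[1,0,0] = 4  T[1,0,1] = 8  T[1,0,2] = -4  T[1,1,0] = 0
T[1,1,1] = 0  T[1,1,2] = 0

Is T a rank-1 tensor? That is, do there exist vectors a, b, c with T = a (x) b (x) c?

If T = a (x) b (x) c then every fibre of T is a multiple of the corresponding factor, so read the factors off the fibres through the nonzero entry T[0,0,0] = 4.
The mode-1 fibre T[:,0,0] = [4, 4] gives a = [1, 1] (primitive direction); the mode-2 fibre T[0,:,0] = [4, 0] gives b = [1, 0]; then c[k] = T[0,0,k] / (a[0]·b[0]) = [4, 8, -4] / 1 = [4, 8, -4].
Expanding [1, 1] (x) [1, 0] (x) [4, 8, -4] reproduces all 12 entries of T, so T = [1, 1] (x) [1, 0] (x) [4, 8, -4] and rank(T) ≤ 1.
Equivalently every frontal slice T[:,:,k] is c[k] times the rank-1 matrix [1, 1] (x) [1, 0]. So T has rank 1 (it is nonzero).

Yes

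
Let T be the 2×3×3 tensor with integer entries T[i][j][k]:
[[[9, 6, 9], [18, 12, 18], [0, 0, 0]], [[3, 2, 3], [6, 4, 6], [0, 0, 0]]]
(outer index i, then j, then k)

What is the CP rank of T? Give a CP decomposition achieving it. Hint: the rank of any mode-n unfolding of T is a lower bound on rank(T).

Lower bound: T ≠ 0 (e.g. T[0,0,0] = 9), so rank(T) ≥ 1.
Upper bound: the mode-1 fibre T[:,0,0] = [9, 3] gives a = [3, 1] (primitive direction); the mode-2 fibre T[0,:,0] = [9, 18, 0] gives b = [1, 2, 0]; then c[k] = T[0,0,k] / (a[0]·b[0]) = [9, 6, 9] / 3 = [3, 2, 3].
Expanding [3, 1] (x) [1, 2, 0] (x) [3, 2, 3] reproduces all 18 entries of T, so T = [3, 1] (x) [1, 2, 0] (x) [3, 2, 3] and rank(T) ≤ 1.
These bounds meet, so rank(T) = 1.

rank(T) = 1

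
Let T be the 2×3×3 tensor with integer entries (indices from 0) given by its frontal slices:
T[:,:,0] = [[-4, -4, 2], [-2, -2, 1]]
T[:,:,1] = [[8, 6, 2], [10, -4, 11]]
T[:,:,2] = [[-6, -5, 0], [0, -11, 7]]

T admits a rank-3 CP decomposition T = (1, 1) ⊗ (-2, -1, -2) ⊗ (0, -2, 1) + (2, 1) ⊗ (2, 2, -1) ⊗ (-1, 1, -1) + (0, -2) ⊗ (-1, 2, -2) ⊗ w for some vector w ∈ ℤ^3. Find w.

Subtract the known terms from T to get the rank-1 residual R = (0, -2) ⊗ (-1, 2, -2) ⊗ w, so R[i,j,k] = a[i]·b[j]·w[k]. Pick indices with nonzero a[1]·b[0] = (-2)·(-1) = 2. Only the fibre through (1,0,·) is needed: R[1,0,:] = T[1,0,:] − Σₗ aₗ[1]bₗ[0]cₗ = [-2, 10, 0] − (1)·(-2)·(0, -2, 1) − (1)·(2)·(-1, 1, -1) = [0, 4, 4]. Then w[k] = R[1,0,k] / 2 for each k, giving w = [0, 4, 4] / 2 = (0, 2, 2).

w = (0, 2, 2)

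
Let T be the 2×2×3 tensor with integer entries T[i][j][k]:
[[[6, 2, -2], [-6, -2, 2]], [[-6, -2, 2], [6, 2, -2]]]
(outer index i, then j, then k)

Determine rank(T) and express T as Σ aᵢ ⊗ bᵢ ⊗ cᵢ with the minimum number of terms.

Lower bound: T ≠ 0 (e.g. T[0,0,0] = 6), so rank(T) ≥ 1.
Upper bound: if T = a ⊗ b ⊗ c then every fibre of T is a multiple of the corresponding factor, so read the factors off the fibres through the nonzero entry T[0,0,0] = 6.
The mode-1 fibre T[:,0,0] = [6, -6] gives a = [1, -1] (primitive direction); the mode-2 fibre T[0,:,0] = [6, -6] gives b = [1, -1]; then c[k] = T[0,0,k] / (a[0]·b[0]) = [6, 2, -2] / 1 = [6, 2, -2].
Expanding [1, -1] ⊗ [1, -1] ⊗ [6, 2, -2] reproduces all 12 entries of T, so T = [1, -1] ⊗ [1, -1] ⊗ [6, 2, -2] and rank(T) ≤ 1.
These bounds meet, so rank(T) = 1.

rank(T) = 1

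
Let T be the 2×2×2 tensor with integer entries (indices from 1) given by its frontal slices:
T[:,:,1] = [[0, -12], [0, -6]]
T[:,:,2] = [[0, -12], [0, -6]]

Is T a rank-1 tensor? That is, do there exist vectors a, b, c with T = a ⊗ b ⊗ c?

Yes

If T = a ⊗ b ⊗ c then every fibre of T is a multiple of the corresponding factor, so read the factors off the fibres through the nonzero entry T[1,2,1] = -12.
The mode-1 fibre T[:,2,1] = [-12, -6] gives a = [2, 1] (primitive direction); the mode-2 fibre T[1,:,1] = [0, -12] gives b = [0, 1]; then c[k] = T[1,2,k] / (a[1]·b[2]) = [-12, -12] / 2 = [-6, -6].
Expanding [2, 1] ⊗ [0, 1] ⊗ [-6, -6] reproduces all 8 entries of T, so T = [2, 1] ⊗ [0, 1] ⊗ [-6, -6] and rank(T) ≤ 1.
Equivalently every frontal slice T[:,:,k] is c[k] times the rank-1 matrix [2, 1] ⊗ [0, 1]. So T has rank 1 (it is nonzero).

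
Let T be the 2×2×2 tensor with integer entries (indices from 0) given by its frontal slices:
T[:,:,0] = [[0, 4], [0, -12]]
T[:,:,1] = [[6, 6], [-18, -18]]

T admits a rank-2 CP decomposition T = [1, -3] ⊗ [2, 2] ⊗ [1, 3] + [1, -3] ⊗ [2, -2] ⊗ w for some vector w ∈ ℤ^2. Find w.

Subtract the known terms from T to get the rank-1 residual R = [1, -3] ⊗ [2, -2] ⊗ w, so R[i,j,k] = a[i]·b[j]·w[k]. Pick indices with nonzero a[0]·b[0] = (1)·(2) = 2. Only the fibre through (0,0,·) is needed: R[0,0,:] = T[0,0,:] − Σₗ aₗ[0]bₗ[0]cₗ = [0, 6] − (1)·(2)·[1, 3] = [-2, 0]. Then w[k] = R[0,0,k] / 2 for each k, giving w = [-2, 0] / 2 = [-1, 0].

w = [-1, 0]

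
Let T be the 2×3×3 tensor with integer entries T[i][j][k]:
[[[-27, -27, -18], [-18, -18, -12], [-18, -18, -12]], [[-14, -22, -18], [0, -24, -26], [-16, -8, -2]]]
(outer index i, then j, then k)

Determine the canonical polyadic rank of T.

2

Lower bound: the mode-2 unfolding of T (rows indexed by j, columns by (i,k) = (0,0), (0,1), (0,2), (1,0), (1,1), (1,2)) is [[-27, -27, -18, -14, -22, -18], [-18, -18, -12, 0, -24, -26], [-18, -18, -12, -16, -8, -2]].
There the 2×2 minor on rows j ∈ {0, 1}, columns (i,k) ∈ {(0,0), (1,0)} is det [[-27, -14], [-18, 0]] = -252 ≠ 0, so this unfolding has rank ≥ 2; CP rank is at least every unfolding rank, so rank(T) ≥ 2. (Unfolding ranks only ever bound the CP rank from below — rank(T) can be strictly larger than all of them — so the matching upper bound has to come from an explicit 2-term decomposition.)
Upper bound — finding two terms. Write S_k = T[:,:,k] for the frontal slices: S₀ = [[-27, -18, -18], [-14, 0, -16]], S₁ = [[-27, -18, -18], [-22, -24, -8]], S₂ = [[-18, -12, -12], [-18, -26, -2]].
If T = a₁ ∘ b₁ ∘ c₁ + a₂ ∘ b₂ ∘ c₂ then each S_k = c₁[k]·a₁b₁ᵀ + c₂[k]·a₂b₂ᵀ. S₀ and S₁ are linearly independent, so a₁b₁ᵀ and a₂b₂ᵀ must span the same plane of matrices: they are the rank-1 matrices of the form x·S₀ + y·S₁.
The 2×2 minor of x·S₀ + y·S₁ on rows {0,1}, columns {0,1} is −252·x² + 252·y² = (-252)·(x − y)(x + y), vanishing at (x:y) = (1:1) and (1:-1).
M₁ = S₀ + S₁ = [[-54, -36, -36], [-36, -24, -24]] = (-6)·[3, 2][3, 2, 2]ᵀ and M₂ = S₀ − S₁ = [[0, 0, 0], [8, 24, -8]] = 8·[0, 1][1, 3, -1]ᵀ, so take a₁ = [3, 2], b₁ = [3, 2, 2], a₂ = [0, 1], b₂ = [1, 3, -1].
Each slice is an integer combination of E₁ = a₁b₁ᵀ and E₂ = a₂b₂ᵀ: S₀ = −3·E₁ + 4·E₂, S₁ = −3·E₁ − 4·E₂, S₂ = −2·E₁ − 6·E₂; reading off coefficients, c₁ = [-3, -3, -2] and c₂ = [4, -4, -6].
Hence T = [3, 2] ∘ [3, 2, 2] ∘ [-3, -3, -2] + [0, 1] ∘ [1, 3, -1] ∘ [4, -4, -6], so rank(T) ≤ 2.
These bounds meet, so rank(T) = 2.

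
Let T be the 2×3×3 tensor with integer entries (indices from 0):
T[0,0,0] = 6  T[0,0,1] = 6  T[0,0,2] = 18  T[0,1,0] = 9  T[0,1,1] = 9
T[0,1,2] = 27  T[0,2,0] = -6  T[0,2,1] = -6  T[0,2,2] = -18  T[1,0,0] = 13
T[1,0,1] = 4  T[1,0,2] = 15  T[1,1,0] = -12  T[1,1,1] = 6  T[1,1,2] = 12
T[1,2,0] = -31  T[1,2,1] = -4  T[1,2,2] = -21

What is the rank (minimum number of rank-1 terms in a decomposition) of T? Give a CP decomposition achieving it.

rank(T) = 2

Lower bound: the mode-3 unfolding of T (rows indexed by k, columns by (i,j) = (0,0), (0,1), (0,2), (1,0), (1,1), (1,2)) is [[6, 9, -6, 13, -12, -31], [6, 9, -6, 4, 6, -4], [18, 27, -18, 15, 12, -21]].
There the 2×2 minor on rows k ∈ {0, 1}, columns (i,j) ∈ {(0,0), (1,0)} is det [[6, 13], [6, 4]] = -54 ≠ 0, so this unfolding has rank ≥ 2; CP rank is at least every unfolding rank, so rank(T) ≥ 2. (This is only a lower bound: in general the CP rank may exceed every unfolding rank, so we still need to exhibit 2 rank-1 terms summing to T.)
Upper bound — finding two terms. Write S_k = T[:,:,k] for the frontal slices: S₀ = [[6, 9, -6], [13, -12, -31]], S₁ = [[6, 9, -6], [4, 6, -4]], S₂ = [[18, 27, -18], [15, 12, -21]].
If T = a₁ ∘ b₁ ∘ c₁ + a₂ ∘ b₂ ∘ c₂ then each S_k = c₁[k]·a₁b₁ᵀ + c₂[k]·a₂b₂ᵀ. S₀ and S₁ are linearly independent, so a₁b₁ᵀ and a₂b₂ᵀ must span the same plane of matrices: they are the rank-1 matrices of the form x·S₀ + y·S₁.
The 2×2 minor of x·S₀ + y·S₁ on rows {0,1}, columns {0,1} is −189·x² − 189·xy = (-189)·(x + y)(x), vanishing at (x:y) = (1:-1) and (0:1).
M₁ = S₀ − S₁ = [[0, 0, 0], [9, -18, -27]] = 9·[0, 1][1, -2, -3]ᵀ and M₂ = S₁ = [[6, 9, -6], [4, 6, -4]] = [3, 2][2, 3, -2]ᵀ, so take a₁ = [0, 1], b₁ = [1, -2, -3], a₂ = [3, 2], b₂ = [2, 3, -2].
Each slice is an integer combination of E₁ = a₁b₁ᵀ and E₂ = a₂b₂ᵀ: S₀ = 9·E₁ + E₂, S₁ = E₂, S₂ = 3·E₁ + 3·E₂; reading off coefficients, c₁ = [9, 0, 3] and c₂ = [1, 1, 3].
Hence T = [0, 1] ∘ [1, -2, -3] ∘ [9, 0, 3] + [3, 2] ∘ [2, 3, -2] ∘ [1, 1, 3], so rank(T) ≤ 2.
These bounds meet, so rank(T) = 2.
Check entry T[0,1,0] = 9: (0)·(-2)·(9) + (3)·(3)·(1) = 9.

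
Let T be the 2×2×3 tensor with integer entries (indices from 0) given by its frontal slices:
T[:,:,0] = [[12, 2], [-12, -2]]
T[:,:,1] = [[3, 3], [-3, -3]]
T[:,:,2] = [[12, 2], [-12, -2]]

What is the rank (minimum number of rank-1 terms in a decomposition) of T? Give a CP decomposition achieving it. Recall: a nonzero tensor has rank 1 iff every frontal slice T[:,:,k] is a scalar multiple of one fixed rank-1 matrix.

Lower bound: the mode-2 unfolding of T (rows indexed by j, columns by (i,k) = (0,0), (0,1), (0,2), (1,0), (1,1), (1,2)) is [[12, 3, 12, -12, -3, -12], [2, 3, 2, -2, -3, -2]].
There the 2×2 minor on rows j ∈ {0, 1}, columns (i,k) ∈ {(0,0), (0,1)} is det [[12, 3], [2, 3]] = 30 ≠ 0, so this unfolding has rank ≥ 2; CP rank is at least every unfolding rank, so rank(T) ≥ 2. (Flattening ranks never certify an upper bound on CP rank; for that we must actually write T with 2 rank-1 terms.)
Upper bound — finding two terms. Every mode-1 slice of T is a multiple of one matrix: T[i,:,:] = a[i]·M with a = [1, -1] and M = [[12, 3, 12], [2, 3, 2]] (rows indexed by j, columns by k). So it suffices to write M as a sum of two rank-1 matrices.
Splitting M by its rows (j = 0, 1), M = [1, 0][12, 3, 12]ᵀ + [0, 1][2, 3, 2]ᵀ.
Hence T = [1, -1] ⊗ [1, 0] ⊗ [12, 3, 12] + [1, -1] ⊗ [0, 1] ⊗ [2, 3, 2], so rank(T) ≤ 2.
These bounds meet, so rank(T) = 2.

rank(T) = 2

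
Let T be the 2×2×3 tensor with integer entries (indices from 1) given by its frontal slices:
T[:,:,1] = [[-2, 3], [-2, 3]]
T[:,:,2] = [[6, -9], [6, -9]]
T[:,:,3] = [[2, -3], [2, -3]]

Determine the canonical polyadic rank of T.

Lower bound: T ≠ 0 (e.g. T[1,1,1] = -2), so rank(T) ≥ 1.
Upper bound: if T = a (x) b (x) c then every fibre of T is a multiple of the corresponding factor, so read the factors off the fibres through the nonzero entry T[1,1,1] = -2.
The mode-1 fibre T[:,1,1] = [-2, -2] gives a = (1, 1) (primitive direction); the mode-2 fibre T[1,:,1] = [-2, 3] gives b = (2, -3); then c[k] = T[1,1,k] / (a[1]·b[1]) = [-2, 6, 2] / 2 = (-1, 3, 1).
Expanding (1, 1) (x) (2, -3) (x) (-1, 3, 1) reproduces all 12 entries of T, so T = (1, 1) (x) (2, -3) (x) (-1, 3, 1) and rank(T) ≤ 1.
These bounds meet, so rank(T) = 1.

1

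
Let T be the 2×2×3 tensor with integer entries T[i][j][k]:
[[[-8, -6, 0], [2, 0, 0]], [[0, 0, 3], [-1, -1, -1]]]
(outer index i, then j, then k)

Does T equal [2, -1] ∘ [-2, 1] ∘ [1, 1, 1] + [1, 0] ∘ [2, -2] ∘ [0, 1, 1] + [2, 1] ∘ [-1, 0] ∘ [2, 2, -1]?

Yes

Reconstruct entrywise from the claimed factors. For example, T[1,0,0] = 0 and Σₗ aₗ[1]bₗ[0]cₗ[0] = (-1)·(-2)·(1) + (0)·(2)·(0) + (1)·(-1)·(2) = 0; checking all 12 entries, every one matches. The claim holds.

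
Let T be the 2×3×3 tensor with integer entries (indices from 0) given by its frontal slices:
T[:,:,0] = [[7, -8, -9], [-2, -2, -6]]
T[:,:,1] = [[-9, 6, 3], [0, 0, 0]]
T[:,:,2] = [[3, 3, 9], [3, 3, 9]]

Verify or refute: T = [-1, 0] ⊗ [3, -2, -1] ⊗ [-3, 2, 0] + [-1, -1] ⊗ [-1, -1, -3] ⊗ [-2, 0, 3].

Reconstruct entry (0,0,1) from the claimed factors: Σₗ aₗ[0]bₗ[0]cₗ[1] = (-1)·(3)·(2) + (-1)·(-1)·(0) = -6, but T[0,0,1] = -9. The claim is false.

No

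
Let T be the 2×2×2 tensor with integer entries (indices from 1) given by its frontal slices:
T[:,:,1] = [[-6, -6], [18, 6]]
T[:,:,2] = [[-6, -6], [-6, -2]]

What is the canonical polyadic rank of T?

2

Lower bound: the mode-2 unfolding of T (rows indexed by j, columns by (i,k) = (1,1), (1,2), (2,1), (2,2)) is [[-6, -6, 18, -6], [-6, -6, 6, -2]].
There the 2×2 minor on rows j ∈ {1, 2}, columns (i,k) ∈ {(1,1), (2,1)} is det [[-6, 18], [-6, 6]] = 72 ≠ 0, so this unfolding has rank ≥ 2; CP rank is at least every unfolding rank, so rank(T) ≥ 2. (Flattening ranks never certify an upper bound on CP rank; for that we must actually write T with 2 rank-1 terms.)
Upper bound — finding two terms. Write S_k = T[:,:,k] for the frontal slices: S₁ = [[-6, -6], [18, 6]], S₂ = [[-6, -6], [-6, -2]].
If T = a₁ (x) b₁ (x) c₁ + a₂ (x) b₂ (x) c₂ then each S_k = c₁[k]·a₁b₁ᵀ + c₂[k]·a₂b₂ᵀ. S₁ and S₂ are linearly independent, so a₁b₁ᵀ and a₂b₂ᵀ must span the same plane of matrices: they are the rank-1 matrices of the form x·S₁ + y·S₂.
det(x·S₁ + y·S₂) is 72·x² + 48·xy − 24·y² = 24·(3·x − y)(x + y), vanishing at (x:y) = (1:3) and (1:-1).
M₁ = S₁ + 3·S₂ = [[-24, -24], [0, 0]] = (-24)·[1, 0][1, 1]ᵀ and M₂ = S₁ − S₂ = [[0, 0], [24, 8]] = 8·[0, 1][3, 1]ᵀ, so take a₁ = [1, 0], b₁ = [1, 1], a₂ = [0, 1], b₂ = [3, 1].
Each slice is an integer combination of E₁ = a₁b₁ᵀ and E₂ = a₂b₂ᵀ: S₁ = −6·E₁ + 6·E₂, S₂ = −6·E₁ − 2·E₂; reading off coefficients, c₁ = [-6, -6] and c₂ = [6, -2].
Hence T = [1, 0] (x) [1, 1] (x) [-6, -6] + [0, 1] (x) [3, 1] (x) [6, -2], so rank(T) ≤ 2.
These bounds meet, so rank(T) = 2.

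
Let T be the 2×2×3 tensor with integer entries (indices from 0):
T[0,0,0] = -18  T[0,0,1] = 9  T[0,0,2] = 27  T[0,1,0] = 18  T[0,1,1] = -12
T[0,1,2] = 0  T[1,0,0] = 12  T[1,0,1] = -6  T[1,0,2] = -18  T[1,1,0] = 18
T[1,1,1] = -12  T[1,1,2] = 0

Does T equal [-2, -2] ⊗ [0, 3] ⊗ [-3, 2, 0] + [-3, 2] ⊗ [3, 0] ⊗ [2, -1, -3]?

Yes

Reconstruct entrywise from the claimed factors. For example, T[1,1,2] = 0 and Σₗ aₗ[1]bₗ[1]cₗ[2] = (-2)·(3)·(0) + (2)·(0)·(-3) = 0; checking all 12 entries, every one matches. The claim holds.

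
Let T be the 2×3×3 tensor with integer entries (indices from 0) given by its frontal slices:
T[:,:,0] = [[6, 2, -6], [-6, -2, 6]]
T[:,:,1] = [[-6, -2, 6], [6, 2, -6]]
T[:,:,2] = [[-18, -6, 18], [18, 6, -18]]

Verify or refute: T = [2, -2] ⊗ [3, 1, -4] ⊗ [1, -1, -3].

Reconstruct entry (0,2,0) from the claimed factors: Σₗ aₗ[0]bₗ[2]cₗ[0] = (2)·(-4)·(1) = -8, but T[0,2,0] = -6. The claim is false.

No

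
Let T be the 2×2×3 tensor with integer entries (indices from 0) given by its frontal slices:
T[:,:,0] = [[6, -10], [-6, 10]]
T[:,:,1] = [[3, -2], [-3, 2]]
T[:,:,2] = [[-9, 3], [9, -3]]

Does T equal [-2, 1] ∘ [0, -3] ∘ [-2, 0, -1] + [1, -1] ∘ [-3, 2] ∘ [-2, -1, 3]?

Reconstruct entry (0,1,0) from the claimed factors: Σₗ aₗ[0]bₗ[1]cₗ[0] = (-2)·(-3)·(-2) + (1)·(2)·(-2) = -16, but T[0,1,0] = -10. The claim is false.

No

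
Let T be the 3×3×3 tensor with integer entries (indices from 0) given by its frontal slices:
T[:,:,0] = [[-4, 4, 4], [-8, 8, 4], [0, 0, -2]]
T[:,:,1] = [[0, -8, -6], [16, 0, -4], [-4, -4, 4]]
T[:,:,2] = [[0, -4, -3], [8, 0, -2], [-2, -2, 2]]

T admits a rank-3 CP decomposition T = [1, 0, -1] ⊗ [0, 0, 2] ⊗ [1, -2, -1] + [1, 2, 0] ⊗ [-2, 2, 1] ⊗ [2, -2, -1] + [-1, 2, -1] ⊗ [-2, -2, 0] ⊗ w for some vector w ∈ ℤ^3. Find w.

w = [0, -2, -1]

Subtract the known terms from T to get the rank-1 residual R = [-1, 2, -1] ⊗ [-2, -2, 0] ⊗ w, so R[i,j,k] = a[i]·b[j]·w[k]. Pick indices with nonzero a[0]·b[0] = (-1)·(-2) = 2. Only the fibre through (0,0,·) is needed: R[0,0,:] = T[0,0,:] − Σₗ aₗ[0]bₗ[0]cₗ = [-4, 0, 0] − (1)·(0)·[1, -2, -1] − (1)·(-2)·[2, -2, -1] = [0, -4, -2]. Then w[k] = R[0,0,k] / 2 for each k, giving w = [0, -4, -2] / 2 = [0, -2, -1].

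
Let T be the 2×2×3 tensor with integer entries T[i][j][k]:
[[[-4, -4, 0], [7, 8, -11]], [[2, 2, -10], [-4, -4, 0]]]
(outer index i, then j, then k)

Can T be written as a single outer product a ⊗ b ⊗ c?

The mode-3 unfolding of T (rows indexed by k, columns by (i,j) = (0,0), (0,1), (1,0), (1,1)) is [[-4, 7, 2, -4], [-4, 8, 2, -4], [0, -11, -10, 0]].
There the 3×3 minor on rows k ∈ {0, 1, 2}, columns (i,j) ∈ {(0,0), (0,1), (1,0)} is det [[-4, 7, 2], [-4, 8, 2], [0, -11, -10]] = 40 ≠ 0, so this unfolding has rank ≥ 3; CP rank is at least every unfolding rank, so rank(T) ≥ 3.
In particular rank(T) ≥ 3 > 1, so T is not rank-1.

No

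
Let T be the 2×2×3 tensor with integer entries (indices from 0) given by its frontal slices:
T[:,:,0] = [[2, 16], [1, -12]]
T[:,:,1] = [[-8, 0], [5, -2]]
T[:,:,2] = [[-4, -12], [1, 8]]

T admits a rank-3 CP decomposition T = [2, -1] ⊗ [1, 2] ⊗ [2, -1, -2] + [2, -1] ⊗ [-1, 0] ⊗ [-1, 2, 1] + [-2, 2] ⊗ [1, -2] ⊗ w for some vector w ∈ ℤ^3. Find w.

w = [2, 1, -1]

Subtract the known terms from T to get the rank-1 residual R = [-2, 2] ⊗ [1, -2] ⊗ w, so R[i,j,k] = a[i]·b[j]·w[k]. Pick indices with nonzero a[0]·b[0] = (-2)·(1) = -2. Only the fibre through (0,0,·) is needed: R[0,0,:] = T[0,0,:] − Σₗ aₗ[0]bₗ[0]cₗ = [2, -8, -4] − (2)·(1)·[2, -1, -2] − (2)·(-1)·[-1, 2, 1] = [-4, -2, 2]. Then w[k] = R[0,0,k] / -2 for each k, giving w = [-4, -2, 2] / -2 = [2, 1, -1].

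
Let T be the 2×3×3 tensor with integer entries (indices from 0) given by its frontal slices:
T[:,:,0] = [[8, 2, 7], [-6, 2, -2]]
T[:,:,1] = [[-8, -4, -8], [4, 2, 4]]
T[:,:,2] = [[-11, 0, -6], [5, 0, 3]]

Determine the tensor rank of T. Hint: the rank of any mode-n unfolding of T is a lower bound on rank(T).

3

Lower bound: the mode-2 unfolding of T (rows indexed by j, columns by (i,k) = (0,0), (0,1), (0,2), (1,0), (1,1), (1,2)) is [[8, -8, -11, -6, 4, 5], [2, -4, 0, 2, 2, 0], [7, -8, -6, -2, 4, 3]].
There the 3×3 minor on rows j ∈ {0, 1, 2}, columns (i,k) ∈ {(0,0), (0,1), (0,2)} is det [[8, -8, -11], [2, -4, 0], [7, -8, -6]] = -36 ≠ 0, so this unfolding has rank ≥ 3; CP rank is at least every unfolding rank, so rank(T) ≥ 3. (This is only a lower bound: in general the CP rank may exceed every unfolding rank, so we still need to exhibit 3 rank-1 terms summing to T.)
Upper bound: T is a sum of 3 rank-1 terms, T = (1, -1) (x) (1, -2, -1) (x) (2, 0, -1) + (1, 0) (x) (2, -2, -1) (x) (-1, 0, -1) + (2, -1) (x) (2, 1, 2) (x) (2, -2, -2) (written with every a and b primitive with positive leading entry and the scale carried by c; CP decompositions are not unique, and this one is verified by expanding entrywise), so rank(T) ≤ 3.
These bounds meet, so rank(T) = 3.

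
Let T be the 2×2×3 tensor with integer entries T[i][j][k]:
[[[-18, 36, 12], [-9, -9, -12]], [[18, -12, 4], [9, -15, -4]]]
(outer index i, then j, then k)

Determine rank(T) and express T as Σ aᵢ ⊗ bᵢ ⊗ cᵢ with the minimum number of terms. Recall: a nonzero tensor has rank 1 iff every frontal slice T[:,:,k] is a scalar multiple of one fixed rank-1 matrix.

rank(T) = 2

Lower bound: in the mode-1 unfolding of T (rows indexed by i, columns by (j,k)) the 2×2 minor on rows i ∈ {0, 1}, columns (j,k) ∈ {(0,0), (0,1)} is det [[-18, 36], [18, -12]] = -432 ≠ 0, so that unfolding has rank ≥ 2 and hence rank(T) ≥ 2 (CP rank is at least every unfolding rank, though it can be larger).
Upper bound: with S_k = T[:,:,k], the two rank-1 terms a₁b₁ᵀ, a₂b₂ᵀ are the rank-1 members of the pencil x·S₀ + y·S₁.
det(x·S₀ + y·S₁) is 648·xy − 648·y² = 648·(x − y)(y), vanishing at (x:y) = (1:1) and (1:0).
M₁ = S₀ + S₁ = [[18, -18], [6, -6]] = 6·(3, 1)(1, -1)ᵀ and M₂ = S₀ = [[-18, -9], [18, 9]] = (-9)·(1, -1)(2, 1)ᵀ, so take a₁ = (3, 1), b₁ = (1, -1), a₂ = (1, -1), b₂ = (2, 1).
Each slice is an integer combination of E₁ = a₁b₁ᵀ and E₂ = a₂b₂ᵀ: S₀ = −9·E₂, S₁ = 6·E₁ + 9·E₂, S₂ = 4·E₁; reading off coefficients, c₁ = (0, 6, 4) and c₂ = (-9, 9, 0).
Hence T = (3, 1) ⊗ (1, -1) ⊗ (0, 6, 4) + (1, -1) ⊗ (2, 1) ⊗ (-9, 9, 0), so rank(T) ≤ 2.
These bounds meet, so rank(T) = 2.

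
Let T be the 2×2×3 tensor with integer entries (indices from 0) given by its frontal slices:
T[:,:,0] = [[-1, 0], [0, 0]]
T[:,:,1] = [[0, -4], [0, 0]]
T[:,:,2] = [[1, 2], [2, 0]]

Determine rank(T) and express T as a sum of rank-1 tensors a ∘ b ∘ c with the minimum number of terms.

Lower bound: in the mode-3 unfolding of T (rows indexed by k, columns by (i,j)) the 3×3 minor on rows k ∈ {0, 1, 2}, columns (i,j) ∈ {(0,0), (0,1), (1,0)} is det [[-1, 0, 0], [0, -4, 0], [1, 2, 2]] = 8 ≠ 0, so that unfolding has rank ≥ 3 and hence rank(T) ≥ 3 (CP rank is at least every unfolding rank, though it can be larger).
Upper bound: T is a sum of 3 rank-1 terms, T = [0, 1] ∘ [1, 0] ∘ [1, 0, 1] + [1, 0] ∘ [0, 1] ∘ [0, -4, 2] + [1, 1] ∘ [1, 0] ∘ [-1, 0, 1] (written with every a and b primitive with positive leading entry and the scale carried by c; CP decompositions are not unique, and this one is verified by expanding entrywise), so rank(T) ≤ 3.
These bounds meet, so rank(T) = 3.

rank(T) = 3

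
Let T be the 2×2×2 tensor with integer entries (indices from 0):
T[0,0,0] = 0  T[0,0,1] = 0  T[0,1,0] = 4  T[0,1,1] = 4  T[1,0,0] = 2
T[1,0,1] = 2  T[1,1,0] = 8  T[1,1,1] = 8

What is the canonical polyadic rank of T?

Lower bound: the mode-1 unfolding of T (rows indexed by i, columns by (j,k) = (0,0), (0,1), (1,0), (1,1)) is [[0, 0, 4, 4], [2, 2, 8, 8]].
There the 2×2 minor on rows i ∈ {0, 1}, columns (j,k) ∈ {(0,0), (1,0)} is det [[0, 4], [2, 8]] = -8 ≠ 0, so this unfolding has rank ≥ 2; CP rank is at least every unfolding rank, so rank(T) ≥ 2. (Flattening ranks never certify an upper bound on CP rank; for that we must actually write T with 2 rank-1 terms.)
Upper bound — finding two terms. Every mode-3 slice of T is a multiple of one matrix: T[:,:,k] = c[k]·M with c = (1, 1) and M = [[0, 4], [2, 8]] (rows indexed by i, columns by j). So it suffices to write M as a sum of two rank-1 matrices.
Splitting M by its rows (i = 0, 1), M = (1, 0)(0, 4)ᵀ + (0, 1)(2, 8)ᵀ.
Hence T = (1, 0) ∘ (0, 4) ∘ (1, 1) + (0, 1) ∘ (2, 8) ∘ (1, 1), so rank(T) ≤ 2.
These bounds meet, so rank(T) = 2.

2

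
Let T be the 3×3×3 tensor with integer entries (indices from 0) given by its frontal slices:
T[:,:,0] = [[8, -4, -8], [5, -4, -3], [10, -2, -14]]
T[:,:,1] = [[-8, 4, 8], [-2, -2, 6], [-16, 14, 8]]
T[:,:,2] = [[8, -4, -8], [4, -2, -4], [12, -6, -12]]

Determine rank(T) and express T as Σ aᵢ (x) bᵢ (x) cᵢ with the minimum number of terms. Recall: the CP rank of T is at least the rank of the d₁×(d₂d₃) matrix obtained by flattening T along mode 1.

rank(T) = 2

Lower bound: in the mode-1 unfolding of T (rows indexed by i, columns by (j,k)) the 2×2 minor on rows i ∈ {0, 1}, columns (j,k) ∈ {(0,0), (0,1)} is det [[8, -8], [5, -2]] = 24 ≠ 0, so that unfolding has rank ≥ 2 and hence rank(T) ≥ 2 (CP rank is at least every unfolding rank, though it can be larger).
Upper bound: with S_k = T[:,:,k], the two rank-1 terms a₁b₁ᵀ, a₂b₂ᵀ are the rank-1 members of the pencil x·S₀ + y·S₁.
The 2×2 minor of x·S₀ + y·S₁ on rows {0,1}, columns {0,1} is −12·x² − 12·xy + 24·y² = (-12)·(x + 2·y)(x − y), vanishing at (x:y) = (2:-1) and (1:1).
M₁ = 2·S₀ − S₁ = [[24, -12, -24], [12, -6, -12], [36, -18, -36]] = 6·(2, 1, 3)(2, -1, -2)ᵀ and M₂ = S₀ + S₁ = [[0, 0, 0], [3, -6, 3], [-6, 12, -6]] = 3·(0, 1, -2)(1, -2, 1)ᵀ, so take a₁ = (2, 1, 3), b₁ = (2, -1, -2), a₂ = (0, 1, -2), b₂ = (1, -2, 1).
Each slice is an integer combination of E₁ = a₁b₁ᵀ and E₂ = a₂b₂ᵀ: S₀ = 2·E₁ + E₂, S₁ = −2·E₁ + 2·E₂, S₂ = 2·E₁; reading off coefficients, c₁ = (2, -2, 2) and c₂ = (1, 2, 0).
Hence T = (2, 1, 3) (x) (2, -1, -2) (x) (2, -2, 2) + (0, 1, -2) (x) (1, -2, 1) (x) (1, 2, 0), so rank(T) ≤ 2.
These bounds meet, so rank(T) = 2.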